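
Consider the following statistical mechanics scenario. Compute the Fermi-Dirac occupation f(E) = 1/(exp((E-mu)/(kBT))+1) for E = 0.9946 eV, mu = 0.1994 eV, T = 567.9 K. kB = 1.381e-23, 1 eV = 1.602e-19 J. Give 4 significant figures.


Step 1: (E - mu) = 0.9946 - 0.1994 = 0.7952 eV
Step 2: Convert: (E-mu)*eV = 1.274e-19 J
Step 3: x = (E-mu)*eV/(kB*T) = 16.24
Step 4: f = 1/(exp(16.24)+1) = 8.823e-08

8.823e-08


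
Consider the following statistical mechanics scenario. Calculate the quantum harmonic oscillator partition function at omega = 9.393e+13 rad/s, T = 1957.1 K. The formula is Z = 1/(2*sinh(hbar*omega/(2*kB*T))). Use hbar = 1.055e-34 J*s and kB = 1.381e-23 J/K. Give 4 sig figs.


Step 1: Compute x = hbar*omega/(kB*T) = 1.055e-34*9.393e+13/(1.381e-23*1957.1) = 0.3666
Step 2: x/2 = 0.1833
Step 3: sinh(x/2) = 0.1844
Step 4: Z = 1/(2*0.1844) = 2.712

2.712


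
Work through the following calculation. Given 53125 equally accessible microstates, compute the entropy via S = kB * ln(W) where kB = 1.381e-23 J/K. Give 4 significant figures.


Step 1: ln(W) = ln(53125) = 10.88
Step 2: S = kB * ln(W) = 1.381e-23 * 10.88
Step 3: S = 1.503e-22 J/K

1.503e-22


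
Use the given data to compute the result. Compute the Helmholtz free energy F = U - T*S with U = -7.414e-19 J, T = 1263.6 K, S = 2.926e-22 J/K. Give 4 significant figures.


Step 1: T*S = 1263.6 * 2.926e-22 = 3.697e-19 J
Step 2: F = U - T*S = -7.414e-19 - 3.697e-19
Step 3: F = -1.111e-18 J

-1.111e-18


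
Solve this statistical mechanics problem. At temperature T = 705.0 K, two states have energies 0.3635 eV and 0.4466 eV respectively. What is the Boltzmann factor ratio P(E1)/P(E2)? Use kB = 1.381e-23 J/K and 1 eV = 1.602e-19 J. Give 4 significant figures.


Step 1: Compute energy difference dE = E1 - E2 = 0.3635 - 0.4466 = -0.0831 eV
Step 2: Convert to Joules: dE_J = -0.0831 * 1.602e-19 = -1.331e-20 J
Step 3: Compute exponent = -dE_J / (kB * T) = -(-1.331e-20) / (1.381e-23 * 705.0) = 1.367
Step 4: P(E1)/P(E2) = exp(1.367) = 3.925

3.925


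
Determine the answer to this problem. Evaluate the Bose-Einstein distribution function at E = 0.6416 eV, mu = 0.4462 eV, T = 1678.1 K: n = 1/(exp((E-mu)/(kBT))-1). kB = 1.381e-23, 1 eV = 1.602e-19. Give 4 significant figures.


Step 1: (E - mu) = 0.1954 eV
Step 2: x = (E-mu)*eV/(kB*T) = 0.1954*1.602e-19/(1.381e-23*1678.1) = 1.351
Step 3: exp(x) = 3.86
Step 4: n = 1/(exp(x)-1) = 0.3496

0.3496


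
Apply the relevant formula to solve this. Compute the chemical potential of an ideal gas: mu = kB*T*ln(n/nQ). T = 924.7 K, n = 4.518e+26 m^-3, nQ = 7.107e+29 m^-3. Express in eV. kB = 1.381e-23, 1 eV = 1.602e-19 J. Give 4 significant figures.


Step 1: n/nQ = 4.518e+26/7.107e+29 = 0.0006357
Step 2: ln(n/nQ) = -7.361
Step 3: mu = kB*T*ln(n/nQ) = 1.277e-20*-7.361 = -9.4e-20 J
Step 4: Convert to eV: -9.4e-20/1.602e-19 = -0.5868 eV

-0.5868


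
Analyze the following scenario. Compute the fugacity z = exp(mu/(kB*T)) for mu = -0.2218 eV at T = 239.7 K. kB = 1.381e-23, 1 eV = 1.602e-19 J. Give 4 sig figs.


Step 1: Convert mu to Joules: -0.2218*1.602e-19 = -3.553e-20 J
Step 2: kB*T = 1.381e-23*239.7 = 3.31e-21 J
Step 3: mu/(kB*T) = -10.73
Step 4: z = exp(-10.73) = 2.179e-05

2.179e-05


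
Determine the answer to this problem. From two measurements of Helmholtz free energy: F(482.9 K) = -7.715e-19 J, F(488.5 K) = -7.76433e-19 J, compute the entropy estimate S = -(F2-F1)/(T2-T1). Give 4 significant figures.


Step 1: dF = F2 - F1 = -7.76433e-19 - (-7.715e-19) = -4.933e-21 J
Step 2: dT = T2 - T1 = 488.5 - 482.9 = 5.6 K
Step 3: S = -dF/dT = -(-4.933e-21)/5.6 = 8.809e-22 J/K

8.809e-22


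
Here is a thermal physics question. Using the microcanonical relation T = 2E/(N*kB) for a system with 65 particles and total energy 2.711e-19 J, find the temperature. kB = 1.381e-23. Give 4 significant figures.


Step 1: Numerator = 2*E = 2*2.711e-19 = 5.422e-19 J
Step 2: Denominator = N*kB = 65*1.381e-23 = 8.977e-22
Step 3: T = 5.422e-19 / 8.977e-22 = 604 K

604


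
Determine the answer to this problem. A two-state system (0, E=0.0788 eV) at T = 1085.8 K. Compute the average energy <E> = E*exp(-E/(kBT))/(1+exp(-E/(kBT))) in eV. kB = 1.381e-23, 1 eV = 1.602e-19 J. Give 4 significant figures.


Step 1: beta*E = 0.0788*1.602e-19/(1.381e-23*1085.8) = 0.8419
Step 2: exp(-beta*E) = 0.4309
Step 3: <E> = 0.0788*0.4309/(1+0.4309) = 0.02373 eV

0.02373


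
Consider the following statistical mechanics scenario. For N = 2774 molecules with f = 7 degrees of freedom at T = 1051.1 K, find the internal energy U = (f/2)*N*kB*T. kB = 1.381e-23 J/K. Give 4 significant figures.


Step 1: f/2 = 7/2 = 3.5
Step 2: N*kB*T = 2774*1.381e-23*1051.1 = 4.027e-17
Step 3: U = 3.5 * 4.027e-17 = 1.409e-16 J

1.409e-16


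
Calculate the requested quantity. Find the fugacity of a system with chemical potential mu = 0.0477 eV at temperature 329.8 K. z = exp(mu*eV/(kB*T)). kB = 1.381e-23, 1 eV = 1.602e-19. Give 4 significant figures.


Step 1: Convert mu to Joules: 0.0477*1.602e-19 = 7.642e-21 J
Step 2: kB*T = 1.381e-23*329.8 = 4.555e-21 J
Step 3: mu/(kB*T) = 1.678
Step 4: z = exp(1.678) = 5.354

5.354


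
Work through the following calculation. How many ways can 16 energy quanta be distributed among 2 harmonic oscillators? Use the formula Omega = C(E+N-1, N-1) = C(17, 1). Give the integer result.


Step 1: Use binomial coefficient C(17, 1)
Step 2: Numerator = 17! / 16!
Step 3: Denominator = 1!
Step 4: Omega = 17

17


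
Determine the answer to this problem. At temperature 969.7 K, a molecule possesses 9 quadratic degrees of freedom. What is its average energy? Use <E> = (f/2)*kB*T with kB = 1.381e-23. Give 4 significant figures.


Step 1: f/2 = 9/2 = 4.5
Step 2: kB*T = 1.381e-23 * 969.7 = 1.339e-20
Step 3: <E> = 4.5 * 1.339e-20 = 6.026e-20 J

6.026e-20


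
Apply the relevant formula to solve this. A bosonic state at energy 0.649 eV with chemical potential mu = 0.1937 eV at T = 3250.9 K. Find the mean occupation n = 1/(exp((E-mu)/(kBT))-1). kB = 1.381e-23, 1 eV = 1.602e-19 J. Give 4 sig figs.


Step 1: (E - mu) = 0.4553 eV
Step 2: x = (E-mu)*eV/(kB*T) = 0.4553*1.602e-19/(1.381e-23*3250.9) = 1.625
Step 3: exp(x) = 5.077
Step 4: n = 1/(exp(x)-1) = 0.2453

0.2453


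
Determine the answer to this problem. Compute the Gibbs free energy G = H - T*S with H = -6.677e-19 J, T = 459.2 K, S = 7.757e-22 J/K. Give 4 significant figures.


Step 1: T*S = 459.2 * 7.757e-22 = 3.562e-19 J
Step 2: G = H - T*S = -6.677e-19 - 3.562e-19
Step 3: G = -1.024e-18 J

-1.024e-18


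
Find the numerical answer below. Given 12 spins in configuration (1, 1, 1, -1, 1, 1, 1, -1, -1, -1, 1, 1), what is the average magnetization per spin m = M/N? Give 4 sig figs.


Step 1: Count up spins (+1): 8, down spins (-1): 4
Step 2: Total magnetization M = 8 - 4 = 4
Step 3: m = M/N = 4/12 = 0.3333

0.3333


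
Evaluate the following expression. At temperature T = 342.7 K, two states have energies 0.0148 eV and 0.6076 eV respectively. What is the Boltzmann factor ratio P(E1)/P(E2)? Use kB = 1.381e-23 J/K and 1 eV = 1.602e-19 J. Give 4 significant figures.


Step 1: Compute energy difference dE = E1 - E2 = 0.0148 - 0.6076 = -0.5928 eV
Step 2: Convert to Joules: dE_J = -0.5928 * 1.602e-19 = -9.497e-20 J
Step 3: Compute exponent = -dE_J / (kB * T) = -(-9.497e-20) / (1.381e-23 * 342.7) = 20.07
Step 4: P(E1)/P(E2) = exp(20.07) = 5.183e+08

5.183e+08


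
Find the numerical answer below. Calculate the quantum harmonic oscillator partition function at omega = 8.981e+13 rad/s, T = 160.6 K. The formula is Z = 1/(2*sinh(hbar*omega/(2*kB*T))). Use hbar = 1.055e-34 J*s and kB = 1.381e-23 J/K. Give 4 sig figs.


Step 1: Compute x = hbar*omega/(kB*T) = 1.055e-34*8.981e+13/(1.381e-23*160.6) = 4.272
Step 2: x/2 = 2.136
Step 3: sinh(x/2) = 4.174
Step 4: Z = 1/(2*4.174) = 0.1198

0.1198


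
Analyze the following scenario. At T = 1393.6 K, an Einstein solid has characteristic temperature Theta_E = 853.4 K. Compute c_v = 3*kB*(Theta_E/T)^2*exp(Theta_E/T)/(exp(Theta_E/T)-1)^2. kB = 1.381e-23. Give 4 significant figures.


Step 1: x = Theta_E/T = 853.4/1393.6 = 0.6124
Step 2: x^2 = 0.375
Step 3: exp(x) = 1.845
Step 4: c_v = 3*1.381e-23*0.375*1.845/(1.845-1)^2 = 4.016e-23

4.016e-23


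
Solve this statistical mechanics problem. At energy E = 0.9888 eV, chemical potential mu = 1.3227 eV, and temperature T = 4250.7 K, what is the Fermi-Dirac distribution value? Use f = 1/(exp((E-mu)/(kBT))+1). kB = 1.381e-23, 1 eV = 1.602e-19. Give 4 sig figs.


Step 1: (E - mu) = 0.9888 - 1.3227 = -0.3339 eV
Step 2: Convert: (E-mu)*eV = -5.349e-20 J
Step 3: x = (E-mu)*eV/(kB*T) = -0.9112
Step 4: f = 1/(exp(-0.9112)+1) = 0.7133

0.7133


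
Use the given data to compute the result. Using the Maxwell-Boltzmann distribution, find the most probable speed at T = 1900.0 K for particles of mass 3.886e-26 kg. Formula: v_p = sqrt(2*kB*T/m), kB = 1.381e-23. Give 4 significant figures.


Step 1: Numerator = 2*kB*T = 2*1.381e-23*1900.0 = 5.248e-20
Step 2: Ratio = 5.248e-20 / 3.886e-26 = 1.35e+06
Step 3: v_p = sqrt(1.35e+06) = 1162 m/s

1162


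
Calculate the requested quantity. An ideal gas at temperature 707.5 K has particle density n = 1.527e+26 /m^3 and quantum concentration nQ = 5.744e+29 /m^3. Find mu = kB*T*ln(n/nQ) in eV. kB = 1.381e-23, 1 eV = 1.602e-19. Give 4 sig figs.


Step 1: n/nQ = 1.527e+26/5.744e+29 = 0.0002658
Step 2: ln(n/nQ) = -8.233
Step 3: mu = kB*T*ln(n/nQ) = 9.771e-21*-8.233 = -8.044e-20 J
Step 4: Convert to eV: -8.044e-20/1.602e-19 = -0.5021 eV

-0.5021


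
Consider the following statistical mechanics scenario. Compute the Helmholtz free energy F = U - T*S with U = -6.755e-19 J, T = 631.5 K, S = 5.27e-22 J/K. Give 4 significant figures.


Step 1: T*S = 631.5 * 5.27e-22 = 3.328e-19 J
Step 2: F = U - T*S = -6.755e-19 - 3.328e-19
Step 3: F = -1.008e-18 J

-1.008e-18


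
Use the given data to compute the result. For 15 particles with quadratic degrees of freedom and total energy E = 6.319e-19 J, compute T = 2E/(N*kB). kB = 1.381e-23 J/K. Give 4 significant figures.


Step 1: Numerator = 2*E = 2*6.319e-19 = 1.264e-18 J
Step 2: Denominator = N*kB = 15*1.381e-23 = 2.071e-22
Step 3: T = 1.264e-18 / 2.071e-22 = 6101 K

6101


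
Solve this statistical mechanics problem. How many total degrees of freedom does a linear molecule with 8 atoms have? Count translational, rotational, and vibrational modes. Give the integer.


Step 1: Translational DOF = 3
Step 2: Rotational DOF (linear) = 2
Step 3: Vibrational DOF = 3*8 - 5 = 19
Step 4: Total = 3 + 2 + 19 = 24

24


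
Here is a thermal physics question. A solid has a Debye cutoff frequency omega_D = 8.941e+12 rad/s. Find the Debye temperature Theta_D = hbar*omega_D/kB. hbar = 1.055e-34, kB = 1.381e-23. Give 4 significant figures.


Step 1: hbar*omega_D = 1.055e-34 * 8.941e+12 = 9.433e-22 J
Step 2: Theta_D = 9.433e-22 / 1.381e-23
Step 3: Theta_D = 68.3 K

68.3


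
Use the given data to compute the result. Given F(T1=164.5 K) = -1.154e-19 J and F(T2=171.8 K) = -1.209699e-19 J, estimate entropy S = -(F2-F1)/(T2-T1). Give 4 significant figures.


Step 1: dF = F2 - F1 = -1.209699e-19 - (-1.154e-19) = -5.5699e-21 J
Step 2: dT = T2 - T1 = 171.8 - 164.5 = 7.3 K
Step 3: S = -dF/dT = -(-5.5699e-21)/7.3 = 7.63e-22 J/K

7.63e-22


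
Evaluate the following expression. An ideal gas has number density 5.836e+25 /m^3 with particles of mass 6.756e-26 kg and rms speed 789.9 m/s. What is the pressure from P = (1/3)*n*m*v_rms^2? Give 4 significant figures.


Step 1: v_rms^2 = 789.9^2 = 6.239e+05
Step 2: n*m = 5.836e+25*6.756e-26 = 3.943
Step 3: P = (1/3)*3.943*6.239e+05 = 8.2e+05 Pa

8.2e+05


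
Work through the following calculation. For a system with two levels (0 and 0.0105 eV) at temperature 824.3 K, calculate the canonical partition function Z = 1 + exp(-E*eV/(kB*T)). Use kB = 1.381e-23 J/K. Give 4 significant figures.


Step 1: Compute beta*E = E*eV/(kB*T) = 0.0105*1.602e-19/(1.381e-23*824.3) = 0.1478
Step 2: exp(-beta*E) = exp(-0.1478) = 0.8626
Step 3: Z = 1 + 0.8626 = 1.863

1.863


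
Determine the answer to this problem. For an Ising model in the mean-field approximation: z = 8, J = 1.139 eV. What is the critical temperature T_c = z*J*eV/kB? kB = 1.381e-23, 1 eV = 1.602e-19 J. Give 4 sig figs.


Step 1: z*J = 8*1.139 = 9.112 eV
Step 2: Convert to Joules: 9.112*1.602e-19 = 1.46e-18 J
Step 3: T_c = 1.46e-18 / 1.381e-23 = 1.057e+05 K

1.057e+05


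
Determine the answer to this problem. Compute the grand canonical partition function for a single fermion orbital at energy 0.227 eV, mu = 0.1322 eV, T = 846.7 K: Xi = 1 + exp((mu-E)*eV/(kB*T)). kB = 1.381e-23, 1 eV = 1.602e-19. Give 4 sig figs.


Step 1: (mu - E) = 0.1322 - 0.227 = -0.0948 eV
Step 2: x = (mu-E)*eV/(kB*T) = -0.0948*1.602e-19/(1.381e-23*846.7) = -1.299
Step 3: exp(x) = 0.2729
Step 4: Xi = 1 + 0.2729 = 1.273

1.273


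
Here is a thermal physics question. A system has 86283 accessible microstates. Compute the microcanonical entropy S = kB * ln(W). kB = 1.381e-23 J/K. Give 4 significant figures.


Step 1: ln(W) = ln(86283) = 11.37
Step 2: S = kB * ln(W) = 1.381e-23 * 11.37
Step 3: S = 1.57e-22 J/K

1.57e-22


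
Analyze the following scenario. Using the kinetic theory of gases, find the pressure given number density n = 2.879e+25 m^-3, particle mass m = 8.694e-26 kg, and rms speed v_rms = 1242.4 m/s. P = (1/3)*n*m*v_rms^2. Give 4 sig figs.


Step 1: v_rms^2 = 1242.4^2 = 1.544e+06
Step 2: n*m = 2.879e+25*8.694e-26 = 2.503
Step 3: P = (1/3)*2.503*1.544e+06 = 1.288e+06 Pa

1.288e+06


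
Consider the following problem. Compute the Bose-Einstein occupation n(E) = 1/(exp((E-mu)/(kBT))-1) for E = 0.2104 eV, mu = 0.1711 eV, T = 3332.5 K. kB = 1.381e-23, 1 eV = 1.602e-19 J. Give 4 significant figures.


Step 1: (E - mu) = 0.0393 eV
Step 2: x = (E-mu)*eV/(kB*T) = 0.0393*1.602e-19/(1.381e-23*3332.5) = 0.1368
Step 3: exp(x) = 1.147
Step 4: n = 1/(exp(x)-1) = 6.821

6.821


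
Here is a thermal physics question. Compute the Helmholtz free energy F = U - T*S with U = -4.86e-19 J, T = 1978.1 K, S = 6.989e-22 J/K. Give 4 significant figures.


Step 1: T*S = 1978.1 * 6.989e-22 = 1.382e-18 J
Step 2: F = U - T*S = -4.86e-19 - 1.382e-18
Step 3: F = -1.868e-18 J

-1.868e-18


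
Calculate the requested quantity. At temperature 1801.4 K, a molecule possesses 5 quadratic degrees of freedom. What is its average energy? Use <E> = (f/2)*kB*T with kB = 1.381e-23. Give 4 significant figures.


Step 1: f/2 = 5/2 = 2.5
Step 2: kB*T = 1.381e-23 * 1801.4 = 2.488e-20
Step 3: <E> = 2.5 * 2.488e-20 = 6.219e-20 J

6.219e-20


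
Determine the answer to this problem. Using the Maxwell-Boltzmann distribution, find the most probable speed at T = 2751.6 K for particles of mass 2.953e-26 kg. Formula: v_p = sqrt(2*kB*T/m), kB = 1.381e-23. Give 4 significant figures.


Step 1: Numerator = 2*kB*T = 2*1.381e-23*2751.6 = 7.6e-20
Step 2: Ratio = 7.6e-20 / 2.953e-26 = 2.574e+06
Step 3: v_p = sqrt(2.574e+06) = 1604 m/s

1604


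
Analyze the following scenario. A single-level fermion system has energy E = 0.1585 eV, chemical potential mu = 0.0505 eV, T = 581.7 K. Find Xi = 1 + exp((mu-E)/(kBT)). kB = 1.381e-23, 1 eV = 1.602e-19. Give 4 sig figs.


Step 1: (mu - E) = 0.0505 - 0.1585 = -0.108 eV
Step 2: x = (mu-E)*eV/(kB*T) = -0.108*1.602e-19/(1.381e-23*581.7) = -2.154
Step 3: exp(x) = 0.116
Step 4: Xi = 1 + 0.116 = 1.116

1.116


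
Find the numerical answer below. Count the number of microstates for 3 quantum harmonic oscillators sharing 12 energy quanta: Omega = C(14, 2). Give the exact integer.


Step 1: Use binomial coefficient C(14, 2)
Step 2: Numerator = 14! / 12!
Step 3: Denominator = 2!
Step 4: Omega = 91

91


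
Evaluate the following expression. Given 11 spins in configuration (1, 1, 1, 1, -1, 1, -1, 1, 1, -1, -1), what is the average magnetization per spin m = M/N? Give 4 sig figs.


Step 1: Count up spins (+1): 7, down spins (-1): 4
Step 2: Total magnetization M = 7 - 4 = 3
Step 3: m = M/N = 3/11 = 0.2727

0.2727


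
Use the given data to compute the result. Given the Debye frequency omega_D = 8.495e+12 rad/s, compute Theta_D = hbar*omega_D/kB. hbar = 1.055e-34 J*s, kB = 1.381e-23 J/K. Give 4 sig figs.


Step 1: hbar*omega_D = 1.055e-34 * 8.495e+12 = 8.962e-22 J
Step 2: Theta_D = 8.962e-22 / 1.381e-23
Step 3: Theta_D = 64.9 K

64.9


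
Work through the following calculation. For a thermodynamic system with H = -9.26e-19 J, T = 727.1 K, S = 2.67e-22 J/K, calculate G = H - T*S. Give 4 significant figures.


Step 1: T*S = 727.1 * 2.67e-22 = 1.941e-19 J
Step 2: G = H - T*S = -9.26e-19 - 1.941e-19
Step 3: G = -1.12e-18 J

-1.12e-18


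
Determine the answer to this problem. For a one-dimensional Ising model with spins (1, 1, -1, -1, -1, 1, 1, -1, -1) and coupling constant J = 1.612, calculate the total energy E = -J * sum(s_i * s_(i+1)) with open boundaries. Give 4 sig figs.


Step 1: Nearest-neighbor products: 1, -1, 1, 1, -1, 1, -1, 1
Step 2: Sum of products = 2
Step 3: E = -1.612 * 2 = -3.224

-3.224


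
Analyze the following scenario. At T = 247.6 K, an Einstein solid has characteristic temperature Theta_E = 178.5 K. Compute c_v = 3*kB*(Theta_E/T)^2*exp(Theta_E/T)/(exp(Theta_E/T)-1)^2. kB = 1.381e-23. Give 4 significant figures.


Step 1: x = Theta_E/T = 178.5/247.6 = 0.7209
Step 2: x^2 = 0.5197
Step 3: exp(x) = 2.056
Step 4: c_v = 3*1.381e-23*0.5197*2.056/(2.056-1)^2 = 3.968e-23

3.968e-23


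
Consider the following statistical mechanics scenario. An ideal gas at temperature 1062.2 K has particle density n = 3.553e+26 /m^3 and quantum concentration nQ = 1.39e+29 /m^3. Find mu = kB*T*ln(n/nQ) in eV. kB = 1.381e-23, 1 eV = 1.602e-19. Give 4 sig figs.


Step 1: n/nQ = 3.553e+26/1.39e+29 = 0.002556
Step 2: ln(n/nQ) = -5.969
Step 3: mu = kB*T*ln(n/nQ) = 1.467e-20*-5.969 = -8.756e-20 J
Step 4: Convert to eV: -8.756e-20/1.602e-19 = -0.5466 eV

-0.5466


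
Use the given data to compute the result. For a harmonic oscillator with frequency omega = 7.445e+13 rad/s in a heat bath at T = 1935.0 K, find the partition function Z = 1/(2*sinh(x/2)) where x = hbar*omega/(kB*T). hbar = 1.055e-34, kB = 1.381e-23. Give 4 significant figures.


Step 1: Compute x = hbar*omega/(kB*T) = 1.055e-34*7.445e+13/(1.381e-23*1935.0) = 0.2939
Step 2: x/2 = 0.147
Step 3: sinh(x/2) = 0.1475
Step 4: Z = 1/(2*0.1475) = 3.39

3.39


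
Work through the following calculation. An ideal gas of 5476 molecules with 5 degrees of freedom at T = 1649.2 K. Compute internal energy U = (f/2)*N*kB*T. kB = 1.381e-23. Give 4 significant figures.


Step 1: f/2 = 5/2 = 2.5
Step 2: N*kB*T = 5476*1.381e-23*1649.2 = 1.247e-16
Step 3: U = 2.5 * 1.247e-16 = 3.118e-16 J

3.118e-16


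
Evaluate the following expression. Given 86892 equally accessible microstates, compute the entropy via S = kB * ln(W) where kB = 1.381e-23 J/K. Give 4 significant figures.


Step 1: ln(W) = ln(86892) = 11.37
Step 2: S = kB * ln(W) = 1.381e-23 * 11.37
Step 3: S = 1.571e-22 J/K

1.571e-22


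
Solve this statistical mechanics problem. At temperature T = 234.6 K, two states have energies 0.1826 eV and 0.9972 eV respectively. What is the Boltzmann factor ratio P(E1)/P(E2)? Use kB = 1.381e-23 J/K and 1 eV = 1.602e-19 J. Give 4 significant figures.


Step 1: Compute energy difference dE = E1 - E2 = 0.1826 - 0.9972 = -0.8146 eV
Step 2: Convert to Joules: dE_J = -0.8146 * 1.602e-19 = -1.305e-19 J
Step 3: Compute exponent = -dE_J / (kB * T) = -(-1.305e-19) / (1.381e-23 * 234.6) = 40.28
Step 4: P(E1)/P(E2) = exp(40.28) = 3.113e+17

3.113e+17


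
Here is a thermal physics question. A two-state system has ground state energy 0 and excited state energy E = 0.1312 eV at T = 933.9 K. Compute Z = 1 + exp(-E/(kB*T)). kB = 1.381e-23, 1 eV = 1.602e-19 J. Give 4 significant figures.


Step 1: Compute beta*E = E*eV/(kB*T) = 0.1312*1.602e-19/(1.381e-23*933.9) = 1.63
Step 2: exp(-beta*E) = exp(-1.63) = 0.196
Step 3: Z = 1 + 0.196 = 1.196

1.196


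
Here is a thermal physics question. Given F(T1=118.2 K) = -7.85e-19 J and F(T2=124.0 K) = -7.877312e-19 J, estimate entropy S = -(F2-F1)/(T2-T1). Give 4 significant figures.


Step 1: dF = F2 - F1 = -7.877312e-19 - (-7.85e-19) = -2.7312e-21 J
Step 2: dT = T2 - T1 = 124.0 - 118.2 = 5.8 K
Step 3: S = -dF/dT = -(-2.7312e-21)/5.8 = 4.709e-22 J/K

4.709e-22


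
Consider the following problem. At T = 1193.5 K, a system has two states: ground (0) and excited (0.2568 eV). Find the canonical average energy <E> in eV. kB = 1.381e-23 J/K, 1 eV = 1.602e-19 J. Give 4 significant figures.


Step 1: beta*E = 0.2568*1.602e-19/(1.381e-23*1193.5) = 2.496
Step 2: exp(-beta*E) = 0.08242
Step 3: <E> = 0.2568*0.08242/(1+0.08242) = 0.01955 eV

0.01955


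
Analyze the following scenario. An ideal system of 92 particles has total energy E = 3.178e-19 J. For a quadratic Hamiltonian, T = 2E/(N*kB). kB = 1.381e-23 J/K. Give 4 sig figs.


Step 1: Numerator = 2*E = 2*3.178e-19 = 6.356e-19 J
Step 2: Denominator = N*kB = 92*1.381e-23 = 1.271e-21
Step 3: T = 6.356e-19 / 1.271e-21 = 500.3 K

500.3


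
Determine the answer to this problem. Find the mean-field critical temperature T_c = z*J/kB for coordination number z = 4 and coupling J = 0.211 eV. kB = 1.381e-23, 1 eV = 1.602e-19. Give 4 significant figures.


Step 1: z*J = 4*0.211 = 0.844 eV
Step 2: Convert to Joules: 0.844*1.602e-19 = 1.352e-19 J
Step 3: T_c = 1.352e-19 / 1.381e-23 = 9791 K

9791


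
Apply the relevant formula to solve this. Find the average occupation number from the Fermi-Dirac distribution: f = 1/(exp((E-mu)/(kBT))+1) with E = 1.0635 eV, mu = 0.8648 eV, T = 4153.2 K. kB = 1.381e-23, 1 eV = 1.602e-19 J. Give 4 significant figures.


Step 1: (E - mu) = 1.0635 - 0.8648 = 0.1987 eV
Step 2: Convert: (E-mu)*eV = 3.183e-20 J
Step 3: x = (E-mu)*eV/(kB*T) = 0.555
Step 4: f = 1/(exp(0.555)+1) = 0.3647

0.3647


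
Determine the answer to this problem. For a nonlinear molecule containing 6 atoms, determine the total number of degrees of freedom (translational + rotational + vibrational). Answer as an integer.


Step 1: Translational DOF = 3
Step 2: Rotational DOF (nonlinear) = 3
Step 3: Vibrational DOF = 3*6 - 6 = 12
Step 4: Total = 3 + 3 + 12 = 18

18


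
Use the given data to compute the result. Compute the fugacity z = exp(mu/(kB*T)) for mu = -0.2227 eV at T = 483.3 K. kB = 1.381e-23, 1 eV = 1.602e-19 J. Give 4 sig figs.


Step 1: Convert mu to Joules: -0.2227*1.602e-19 = -3.568e-20 J
Step 2: kB*T = 1.381e-23*483.3 = 6.674e-21 J
Step 3: mu/(kB*T) = -5.345
Step 4: z = exp(-5.345) = 0.004771

0.004771


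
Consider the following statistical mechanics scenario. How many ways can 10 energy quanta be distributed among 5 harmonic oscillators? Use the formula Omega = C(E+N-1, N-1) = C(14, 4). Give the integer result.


Step 1: Use binomial coefficient C(14, 4)
Step 2: Numerator = 14! / 10!
Step 3: Denominator = 4!
Step 4: Omega = 1001

1001


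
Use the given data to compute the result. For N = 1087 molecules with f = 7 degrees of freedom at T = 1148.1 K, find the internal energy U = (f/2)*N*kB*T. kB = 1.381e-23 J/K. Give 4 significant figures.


Step 1: f/2 = 7/2 = 3.5
Step 2: N*kB*T = 1087*1.381e-23*1148.1 = 1.723e-17
Step 3: U = 3.5 * 1.723e-17 = 6.032e-17 J

6.032e-17


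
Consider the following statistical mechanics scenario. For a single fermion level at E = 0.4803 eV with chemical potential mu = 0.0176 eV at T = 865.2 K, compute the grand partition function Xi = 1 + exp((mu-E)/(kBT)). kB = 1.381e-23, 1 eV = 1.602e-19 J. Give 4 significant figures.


Step 1: (mu - E) = 0.0176 - 0.4803 = -0.4627 eV
Step 2: x = (mu-E)*eV/(kB*T) = -0.4627*1.602e-19/(1.381e-23*865.2) = -6.204
Step 3: exp(x) = 0.002022
Step 4: Xi = 1 + 0.002022 = 1.002

1.002


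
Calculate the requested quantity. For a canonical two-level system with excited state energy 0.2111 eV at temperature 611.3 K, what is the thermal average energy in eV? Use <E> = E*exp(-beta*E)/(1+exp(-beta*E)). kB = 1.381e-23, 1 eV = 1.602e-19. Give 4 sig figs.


Step 1: beta*E = 0.2111*1.602e-19/(1.381e-23*611.3) = 4.006
Step 2: exp(-beta*E) = 0.01821
Step 3: <E> = 0.2111*0.01821/(1+0.01821) = 0.003775 eV

0.003775


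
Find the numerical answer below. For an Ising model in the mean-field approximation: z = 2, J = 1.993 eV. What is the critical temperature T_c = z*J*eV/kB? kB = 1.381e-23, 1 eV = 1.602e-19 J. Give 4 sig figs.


Step 1: z*J = 2*1.993 = 3.986 eV
Step 2: Convert to Joules: 3.986*1.602e-19 = 6.386e-19 J
Step 3: T_c = 6.386e-19 / 1.381e-23 = 4.624e+04 K

4.624e+04


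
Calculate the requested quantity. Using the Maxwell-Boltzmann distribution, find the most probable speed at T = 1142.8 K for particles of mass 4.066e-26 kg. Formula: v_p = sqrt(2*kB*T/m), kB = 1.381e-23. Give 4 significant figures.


Step 1: Numerator = 2*kB*T = 2*1.381e-23*1142.8 = 3.156e-20
Step 2: Ratio = 3.156e-20 / 4.066e-26 = 7.763e+05
Step 3: v_p = sqrt(7.763e+05) = 881.1 m/s

881.1


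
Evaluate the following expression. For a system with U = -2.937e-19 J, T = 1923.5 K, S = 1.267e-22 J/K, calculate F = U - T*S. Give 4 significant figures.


Step 1: T*S = 1923.5 * 1.267e-22 = 2.437e-19 J
Step 2: F = U - T*S = -2.937e-19 - 2.437e-19
Step 3: F = -5.374e-19 J

-5.374e-19


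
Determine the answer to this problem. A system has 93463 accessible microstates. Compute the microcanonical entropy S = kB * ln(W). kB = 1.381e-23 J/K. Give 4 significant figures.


Step 1: ln(W) = ln(93463) = 11.45
Step 2: S = kB * ln(W) = 1.381e-23 * 11.45
Step 3: S = 1.581e-22 J/K

1.581e-22


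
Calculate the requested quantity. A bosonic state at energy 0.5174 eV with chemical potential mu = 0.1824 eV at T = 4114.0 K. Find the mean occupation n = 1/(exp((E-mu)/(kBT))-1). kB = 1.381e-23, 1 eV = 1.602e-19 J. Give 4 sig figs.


Step 1: (E - mu) = 0.335 eV
Step 2: x = (E-mu)*eV/(kB*T) = 0.335*1.602e-19/(1.381e-23*4114.0) = 0.9446
Step 3: exp(x) = 2.572
Step 4: n = 1/(exp(x)-1) = 0.6362

0.6362


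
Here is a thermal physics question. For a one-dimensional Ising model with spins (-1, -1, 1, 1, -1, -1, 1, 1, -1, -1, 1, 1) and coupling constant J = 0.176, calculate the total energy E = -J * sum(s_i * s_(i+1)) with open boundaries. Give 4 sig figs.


Step 1: Nearest-neighbor products: 1, -1, 1, -1, 1, -1, 1, -1, 1, -1, 1
Step 2: Sum of products = 1
Step 3: E = -0.176 * 1 = -0.176

-0.176


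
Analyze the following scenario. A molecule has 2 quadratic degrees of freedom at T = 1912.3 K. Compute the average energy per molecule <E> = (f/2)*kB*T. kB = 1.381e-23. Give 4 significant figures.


Step 1: f/2 = 2/2 = 1
Step 2: kB*T = 1.381e-23 * 1912.3 = 2.641e-20
Step 3: <E> = 1 * 2.641e-20 = 2.641e-20 J

2.641e-20


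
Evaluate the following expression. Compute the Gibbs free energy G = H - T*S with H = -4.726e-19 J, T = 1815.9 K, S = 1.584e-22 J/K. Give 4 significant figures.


Step 1: T*S = 1815.9 * 1.584e-22 = 2.876e-19 J
Step 2: G = H - T*S = -4.726e-19 - 2.876e-19
Step 3: G = -7.602e-19 J

-7.602e-19


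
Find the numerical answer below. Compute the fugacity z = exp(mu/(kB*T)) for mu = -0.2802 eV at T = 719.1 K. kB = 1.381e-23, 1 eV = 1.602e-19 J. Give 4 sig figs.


Step 1: Convert mu to Joules: -0.2802*1.602e-19 = -4.489e-20 J
Step 2: kB*T = 1.381e-23*719.1 = 9.931e-21 J
Step 3: mu/(kB*T) = -4.52
Step 4: z = exp(-4.52) = 0.01089

0.01089


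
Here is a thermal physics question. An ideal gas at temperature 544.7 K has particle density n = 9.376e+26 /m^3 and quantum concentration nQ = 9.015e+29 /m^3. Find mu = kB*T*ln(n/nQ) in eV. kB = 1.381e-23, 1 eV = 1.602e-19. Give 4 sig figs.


Step 1: n/nQ = 9.376e+26/9.015e+29 = 0.00104
Step 2: ln(n/nQ) = -6.868
Step 3: mu = kB*T*ln(n/nQ) = 7.522e-21*-6.868 = -5.167e-20 J
Step 4: Convert to eV: -5.167e-20/1.602e-19 = -0.3225 eV

-0.3225


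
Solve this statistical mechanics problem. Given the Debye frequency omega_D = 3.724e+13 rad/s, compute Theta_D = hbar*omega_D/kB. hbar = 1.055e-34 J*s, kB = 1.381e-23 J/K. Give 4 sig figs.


Step 1: hbar*omega_D = 1.055e-34 * 3.724e+13 = 3.929e-21 J
Step 2: Theta_D = 3.929e-21 / 1.381e-23
Step 3: Theta_D = 284.5 K

284.5


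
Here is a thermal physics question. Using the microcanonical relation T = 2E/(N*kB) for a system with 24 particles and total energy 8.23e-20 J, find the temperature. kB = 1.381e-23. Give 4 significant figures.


Step 1: Numerator = 2*E = 2*8.23e-20 = 1.646e-19 J
Step 2: Denominator = N*kB = 24*1.381e-23 = 3.314e-22
Step 3: T = 1.646e-19 / 3.314e-22 = 496.6 K

496.6


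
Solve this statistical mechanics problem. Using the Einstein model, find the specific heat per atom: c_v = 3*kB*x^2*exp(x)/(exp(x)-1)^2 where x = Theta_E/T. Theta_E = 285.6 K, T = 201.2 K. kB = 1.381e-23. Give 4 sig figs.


Step 1: x = Theta_E/T = 285.6/201.2 = 1.419
Step 2: x^2 = 2.015
Step 3: exp(x) = 4.135
Step 4: c_v = 3*1.381e-23*2.015*4.135/(4.135-1)^2 = 3.512e-23

3.512e-23


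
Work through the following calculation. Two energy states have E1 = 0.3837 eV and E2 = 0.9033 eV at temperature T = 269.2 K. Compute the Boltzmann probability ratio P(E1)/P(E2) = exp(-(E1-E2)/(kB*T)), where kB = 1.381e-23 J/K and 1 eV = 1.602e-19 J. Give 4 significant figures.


Step 1: Compute energy difference dE = E1 - E2 = 0.3837 - 0.9033 = -0.5196 eV
Step 2: Convert to Joules: dE_J = -0.5196 * 1.602e-19 = -8.324e-20 J
Step 3: Compute exponent = -dE_J / (kB * T) = -(-8.324e-20) / (1.381e-23 * 269.2) = 22.39
Step 4: P(E1)/P(E2) = exp(22.39) = 5.297e+09

5.297e+09


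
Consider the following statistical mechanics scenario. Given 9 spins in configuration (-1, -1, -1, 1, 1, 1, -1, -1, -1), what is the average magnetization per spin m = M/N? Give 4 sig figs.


Step 1: Count up spins (+1): 3, down spins (-1): 6
Step 2: Total magnetization M = 3 - 6 = -3
Step 3: m = M/N = -3/9 = -0.3333

-0.3333


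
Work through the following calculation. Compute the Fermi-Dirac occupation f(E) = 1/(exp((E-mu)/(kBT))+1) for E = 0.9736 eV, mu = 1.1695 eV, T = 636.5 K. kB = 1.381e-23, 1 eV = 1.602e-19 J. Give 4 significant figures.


Step 1: (E - mu) = 0.9736 - 1.1695 = -0.1959 eV
Step 2: Convert: (E-mu)*eV = -3.138e-20 J
Step 3: x = (E-mu)*eV/(kB*T) = -3.57
Step 4: f = 1/(exp(-3.57)+1) = 0.9726

0.9726


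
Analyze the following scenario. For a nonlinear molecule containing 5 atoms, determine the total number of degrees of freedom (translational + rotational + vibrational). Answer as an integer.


Step 1: Translational DOF = 3
Step 2: Rotational DOF (nonlinear) = 3
Step 3: Vibrational DOF = 3*5 - 6 = 9
Step 4: Total = 3 + 3 + 9 = 15

15


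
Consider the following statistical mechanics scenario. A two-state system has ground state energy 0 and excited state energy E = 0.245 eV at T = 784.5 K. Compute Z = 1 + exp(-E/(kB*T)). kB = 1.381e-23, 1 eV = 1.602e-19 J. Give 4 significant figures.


Step 1: Compute beta*E = E*eV/(kB*T) = 0.245*1.602e-19/(1.381e-23*784.5) = 3.623
Step 2: exp(-beta*E) = exp(-3.623) = 0.02671
Step 3: Z = 1 + 0.02671 = 1.027

1.027


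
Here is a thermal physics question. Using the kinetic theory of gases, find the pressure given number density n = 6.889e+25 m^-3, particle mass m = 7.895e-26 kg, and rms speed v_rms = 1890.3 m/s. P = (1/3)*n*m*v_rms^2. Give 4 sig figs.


Step 1: v_rms^2 = 1890.3^2 = 3.573e+06
Step 2: n*m = 6.889e+25*7.895e-26 = 5.439
Step 3: P = (1/3)*5.439*3.573e+06 = 6.478e+06 Pa

6.478e+06


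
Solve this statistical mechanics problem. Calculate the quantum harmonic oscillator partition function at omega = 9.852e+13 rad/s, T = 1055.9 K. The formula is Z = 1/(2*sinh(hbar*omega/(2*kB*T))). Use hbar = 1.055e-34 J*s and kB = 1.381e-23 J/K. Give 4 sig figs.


Step 1: Compute x = hbar*omega/(kB*T) = 1.055e-34*9.852e+13/(1.381e-23*1055.9) = 0.7128
Step 2: x/2 = 0.3564
Step 3: sinh(x/2) = 0.364
Step 4: Z = 1/(2*0.364) = 1.374

1.374


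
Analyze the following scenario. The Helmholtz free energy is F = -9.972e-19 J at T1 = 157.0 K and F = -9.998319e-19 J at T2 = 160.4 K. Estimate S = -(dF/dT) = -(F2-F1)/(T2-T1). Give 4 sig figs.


Step 1: dF = F2 - F1 = -9.998319e-19 - (-9.972e-19) = -2.6319e-21 J
Step 2: dT = T2 - T1 = 160.4 - 157.0 = 3.4 K
Step 3: S = -dF/dT = -(-2.6319e-21)/3.4 = 7.741e-22 J/K

7.741e-22


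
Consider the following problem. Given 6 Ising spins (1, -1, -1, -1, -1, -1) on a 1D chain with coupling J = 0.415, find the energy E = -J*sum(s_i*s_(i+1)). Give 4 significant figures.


Step 1: Nearest-neighbor products: -1, 1, 1, 1, 1
Step 2: Sum of products = 3
Step 3: E = -0.415 * 3 = -1.245

-1.245


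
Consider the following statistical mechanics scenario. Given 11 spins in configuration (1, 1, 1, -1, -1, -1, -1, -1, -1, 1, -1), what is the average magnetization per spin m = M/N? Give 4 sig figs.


Step 1: Count up spins (+1): 4, down spins (-1): 7
Step 2: Total magnetization M = 4 - 7 = -3
Step 3: m = M/N = -3/11 = -0.2727

-0.2727


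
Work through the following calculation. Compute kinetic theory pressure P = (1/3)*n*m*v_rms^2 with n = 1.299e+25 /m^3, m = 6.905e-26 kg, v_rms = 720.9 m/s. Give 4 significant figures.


Step 1: v_rms^2 = 720.9^2 = 5.197e+05
Step 2: n*m = 1.299e+25*6.905e-26 = 0.897
Step 3: P = (1/3)*0.897*5.197e+05 = 1.554e+05 Pa

1.554e+05


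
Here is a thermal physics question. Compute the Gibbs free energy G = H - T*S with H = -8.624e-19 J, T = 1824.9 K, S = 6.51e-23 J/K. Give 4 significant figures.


Step 1: T*S = 1824.9 * 6.51e-23 = 1.188e-19 J
Step 2: G = H - T*S = -8.624e-19 - 1.188e-19
Step 3: G = -9.812e-19 J

-9.812e-19


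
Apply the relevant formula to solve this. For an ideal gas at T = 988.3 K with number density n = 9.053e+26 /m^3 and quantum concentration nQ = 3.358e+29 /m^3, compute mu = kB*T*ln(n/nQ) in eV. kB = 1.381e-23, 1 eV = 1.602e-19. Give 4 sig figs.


Step 1: n/nQ = 9.053e+26/3.358e+29 = 0.002696
Step 2: ln(n/nQ) = -5.916
Step 3: mu = kB*T*ln(n/nQ) = 1.365e-20*-5.916 = -8.074e-20 J
Step 4: Convert to eV: -8.074e-20/1.602e-19 = -0.504 eV

-0.504


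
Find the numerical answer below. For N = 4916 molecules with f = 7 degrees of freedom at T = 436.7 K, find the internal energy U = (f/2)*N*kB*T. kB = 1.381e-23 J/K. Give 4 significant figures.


Step 1: f/2 = 7/2 = 3.5
Step 2: N*kB*T = 4916*1.381e-23*436.7 = 2.965e-17
Step 3: U = 3.5 * 2.965e-17 = 1.038e-16 J

1.038e-16


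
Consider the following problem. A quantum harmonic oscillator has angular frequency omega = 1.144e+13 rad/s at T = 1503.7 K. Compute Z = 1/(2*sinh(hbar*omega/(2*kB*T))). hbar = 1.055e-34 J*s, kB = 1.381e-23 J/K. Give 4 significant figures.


Step 1: Compute x = hbar*omega/(kB*T) = 1.055e-34*1.144e+13/(1.381e-23*1503.7) = 0.05812
Step 2: x/2 = 0.02906
Step 3: sinh(x/2) = 0.02906
Step 4: Z = 1/(2*0.02906) = 17.2

17.2


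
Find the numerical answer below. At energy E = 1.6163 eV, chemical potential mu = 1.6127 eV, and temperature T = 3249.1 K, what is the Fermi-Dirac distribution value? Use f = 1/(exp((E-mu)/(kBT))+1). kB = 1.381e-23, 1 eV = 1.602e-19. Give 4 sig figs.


Step 1: (E - mu) = 1.6163 - 1.6127 = 0.0036 eV
Step 2: Convert: (E-mu)*eV = 5.767e-22 J
Step 3: x = (E-mu)*eV/(kB*T) = 0.01285
Step 4: f = 1/(exp(0.01285)+1) = 0.4968

0.4968


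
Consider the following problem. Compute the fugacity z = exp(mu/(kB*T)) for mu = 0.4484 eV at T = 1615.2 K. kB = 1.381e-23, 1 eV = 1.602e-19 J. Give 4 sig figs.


Step 1: Convert mu to Joules: 0.4484*1.602e-19 = 7.183e-20 J
Step 2: kB*T = 1.381e-23*1615.2 = 2.231e-20 J
Step 3: mu/(kB*T) = 3.22
Step 4: z = exp(3.22) = 25.04

25.04


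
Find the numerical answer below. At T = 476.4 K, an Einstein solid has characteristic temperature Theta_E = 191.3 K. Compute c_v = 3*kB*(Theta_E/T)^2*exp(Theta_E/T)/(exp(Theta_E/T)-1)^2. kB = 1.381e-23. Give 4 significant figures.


Step 1: x = Theta_E/T = 191.3/476.4 = 0.4016
Step 2: x^2 = 0.1612
Step 3: exp(x) = 1.494
Step 4: c_v = 3*1.381e-23*0.1612*1.494/(1.494-1)^2 = 4.088e-23

4.088e-23


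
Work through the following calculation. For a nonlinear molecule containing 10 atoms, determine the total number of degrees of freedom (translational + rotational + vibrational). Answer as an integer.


Step 1: Translational DOF = 3
Step 2: Rotational DOF (nonlinear) = 3
Step 3: Vibrational DOF = 3*10 - 6 = 24
Step 4: Total = 3 + 3 + 24 = 30

30


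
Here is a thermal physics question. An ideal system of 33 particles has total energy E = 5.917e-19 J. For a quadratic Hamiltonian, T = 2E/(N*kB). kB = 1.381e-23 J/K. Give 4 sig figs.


Step 1: Numerator = 2*E = 2*5.917e-19 = 1.183e-18 J
Step 2: Denominator = N*kB = 33*1.381e-23 = 4.557e-22
Step 3: T = 1.183e-18 / 4.557e-22 = 2597 K

2597


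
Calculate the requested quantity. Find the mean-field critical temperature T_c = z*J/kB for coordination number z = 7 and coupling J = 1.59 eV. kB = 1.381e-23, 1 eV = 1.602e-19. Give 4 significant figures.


Step 1: z*J = 7*1.59 = 11.13 eV
Step 2: Convert to Joules: 11.13*1.602e-19 = 1.783e-18 J
Step 3: T_c = 1.783e-18 / 1.381e-23 = 1.291e+05 K

1.291e+05


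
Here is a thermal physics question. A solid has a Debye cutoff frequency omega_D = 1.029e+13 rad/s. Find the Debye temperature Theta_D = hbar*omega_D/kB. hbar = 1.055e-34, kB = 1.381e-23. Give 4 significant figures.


Step 1: hbar*omega_D = 1.055e-34 * 1.029e+13 = 1.086e-21 J
Step 2: Theta_D = 1.086e-21 / 1.381e-23
Step 3: Theta_D = 78.61 K

78.61


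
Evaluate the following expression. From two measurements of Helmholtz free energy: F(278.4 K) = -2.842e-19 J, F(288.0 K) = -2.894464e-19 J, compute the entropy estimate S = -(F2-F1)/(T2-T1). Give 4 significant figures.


Step 1: dF = F2 - F1 = -2.894464e-19 - (-2.842e-19) = -5.2464e-21 J
Step 2: dT = T2 - T1 = 288.0 - 278.4 = 9.6 K
Step 3: S = -dF/dT = -(-5.2464e-21)/9.6 = 5.465e-22 J/K

5.465e-22


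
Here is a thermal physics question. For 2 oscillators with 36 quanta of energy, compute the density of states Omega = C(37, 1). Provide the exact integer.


Step 1: Use binomial coefficient C(37, 1)
Step 2: Numerator = 37! / 36!
Step 3: Denominator = 1!
Step 4: Omega = 37

37


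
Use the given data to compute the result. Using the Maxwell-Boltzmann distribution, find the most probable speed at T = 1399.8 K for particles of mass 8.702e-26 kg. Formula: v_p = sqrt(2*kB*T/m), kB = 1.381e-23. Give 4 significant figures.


Step 1: Numerator = 2*kB*T = 2*1.381e-23*1399.8 = 3.866e-20
Step 2: Ratio = 3.866e-20 / 8.702e-26 = 4.443e+05
Step 3: v_p = sqrt(4.443e+05) = 666.6 m/s

666.6


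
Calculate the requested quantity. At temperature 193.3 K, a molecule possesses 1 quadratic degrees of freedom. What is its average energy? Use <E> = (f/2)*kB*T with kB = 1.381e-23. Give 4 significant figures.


Step 1: f/2 = 1/2 = 0.5
Step 2: kB*T = 1.381e-23 * 193.3 = 2.669e-21
Step 3: <E> = 0.5 * 2.669e-21 = 1.335e-21 J

1.335e-21


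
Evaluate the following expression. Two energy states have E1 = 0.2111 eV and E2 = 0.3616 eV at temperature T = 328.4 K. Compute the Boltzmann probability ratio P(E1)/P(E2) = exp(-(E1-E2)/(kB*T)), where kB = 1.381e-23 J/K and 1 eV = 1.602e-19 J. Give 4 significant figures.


Step 1: Compute energy difference dE = E1 - E2 = 0.2111 - 0.3616 = -0.1505 eV
Step 2: Convert to Joules: dE_J = -0.1505 * 1.602e-19 = -2.411e-20 J
Step 3: Compute exponent = -dE_J / (kB * T) = -(-2.411e-20) / (1.381e-23 * 328.4) = 5.316
Step 4: P(E1)/P(E2) = exp(5.316) = 203.6

203.6


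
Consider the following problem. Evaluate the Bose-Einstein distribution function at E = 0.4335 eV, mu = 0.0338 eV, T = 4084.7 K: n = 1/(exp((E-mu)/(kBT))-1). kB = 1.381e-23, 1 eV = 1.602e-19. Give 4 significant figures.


Step 1: (E - mu) = 0.3997 eV
Step 2: x = (E-mu)*eV/(kB*T) = 0.3997*1.602e-19/(1.381e-23*4084.7) = 1.135
Step 3: exp(x) = 3.112
Step 4: n = 1/(exp(x)-1) = 0.4736

0.4736


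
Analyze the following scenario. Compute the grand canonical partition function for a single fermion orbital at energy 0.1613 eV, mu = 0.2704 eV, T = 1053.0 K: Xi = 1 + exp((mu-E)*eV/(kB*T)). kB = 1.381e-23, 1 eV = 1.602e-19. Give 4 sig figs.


Step 1: (mu - E) = 0.2704 - 0.1613 = 0.1091 eV
Step 2: x = (mu-E)*eV/(kB*T) = 0.1091*1.602e-19/(1.381e-23*1053.0) = 1.202
Step 3: exp(x) = 3.326
Step 4: Xi = 1 + 3.326 = 4.326

4.326
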